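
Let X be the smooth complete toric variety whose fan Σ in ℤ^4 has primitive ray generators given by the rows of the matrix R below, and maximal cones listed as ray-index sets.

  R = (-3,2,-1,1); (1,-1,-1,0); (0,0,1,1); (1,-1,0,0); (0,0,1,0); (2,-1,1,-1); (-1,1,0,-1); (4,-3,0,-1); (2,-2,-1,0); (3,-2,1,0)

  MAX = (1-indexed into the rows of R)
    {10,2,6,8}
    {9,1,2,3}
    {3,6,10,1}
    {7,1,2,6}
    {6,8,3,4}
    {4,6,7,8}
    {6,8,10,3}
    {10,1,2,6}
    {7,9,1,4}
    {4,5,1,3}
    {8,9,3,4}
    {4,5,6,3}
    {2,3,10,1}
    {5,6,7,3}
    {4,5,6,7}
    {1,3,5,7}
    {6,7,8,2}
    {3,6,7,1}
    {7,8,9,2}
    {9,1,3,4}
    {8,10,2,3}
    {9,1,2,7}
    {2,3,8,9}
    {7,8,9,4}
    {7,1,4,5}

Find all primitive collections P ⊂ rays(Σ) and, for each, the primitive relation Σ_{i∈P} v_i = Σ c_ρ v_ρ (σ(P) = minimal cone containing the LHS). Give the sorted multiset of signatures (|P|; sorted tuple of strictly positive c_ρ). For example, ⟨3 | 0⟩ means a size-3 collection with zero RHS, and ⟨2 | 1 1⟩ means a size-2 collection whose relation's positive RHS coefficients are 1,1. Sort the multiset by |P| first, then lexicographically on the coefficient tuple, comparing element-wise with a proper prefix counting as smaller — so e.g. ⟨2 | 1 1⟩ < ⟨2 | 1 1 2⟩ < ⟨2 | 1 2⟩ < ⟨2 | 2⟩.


The 17 primitive collections of Σ (r=10, n=4):

  P={1,8}:  v_{1} + v_{8} = v_{2}  ⟹  sig = ⟨2 | 1⟩
  P={2,4}:  v_{2} + v_{4} = v_{9}  ⟹  sig = ⟨2 | 1⟩
  P={2,5}:  v_{2} + v_{5} = v_{4}  ⟹  sig = ⟨2 | 1⟩
  P={6,9}:  v_{6} + v_{9} = v_{8}  ⟹  sig = ⟨2 | 1⟩
  P={7,10}:  v_{7} + v_{10} = v_{6}  ⟹  sig = ⟨2 | 1⟩
  P={4,10}:  v_{4} + v_{10} = v_{3} + v_{8}  ⟹  sig = ⟨2 | 1 1⟩
  P={5,10}:  v_{5} + v_{10} = v_{3} + v_{4} + v_{6}  ⟹  sig = ⟨2 | 1 1 1⟩
  P={9,10}:  v_{9} + v_{10} = v_{2} + v_{3} + v_{8}  ⟹  sig = ⟨2 | 1 1 1⟩
  P={5,8}:  v_{5} + v_{8} = 2·v_{4} + v_{6}  ⟹  sig = ⟨2 | 1 2⟩
  P={5,9}:  v_{5} + v_{9} = 2·v_{4}  ⟹  sig = ⟨2 | 2⟩
  P={1,4,6}:  v_{1} + v_{4} + v_{6} = 0  ⟹  sig = ⟨3 | 0⟩
  P={2,3,7}:  v_{2} + v_{3} + v_{7} = 0  ⟹  sig = ⟨3 | 0⟩
  P={2,3,6}:  v_{2} + v_{3} + v_{6} = v_{10}  ⟹  sig = ⟨3 | 1⟩
  P={3,4,7}:  v_{3} + v_{4} + v_{7} = v_{5}  ⟹  sig = ⟨3 | 1⟩
  P={3,7,9}:  v_{3} + v_{7} + v_{9} = v_{4}  ⟹  sig = ⟨3 | 1⟩
  P={1,5,6}:  v_{1} + v_{5} + v_{6} = v_{3} + v_{7}  ⟹  sig = ⟨3 | 1 1⟩
  P={3,7,8}:  v_{3} + v_{7} + v_{8} = v_{4} + v_{6}  ⟹  sig = ⟨3 | 1 1⟩

Sorted signature multiset PRS(X):
    ⟨2 | 1⟩
    ⟨2 | 1⟩
    ⟨2 | 1⟩
    ⟨2 | 1⟩
    ⟨2 | 1⟩
    ⟨2 | 1 1⟩
    ⟨2 | 1 1 1⟩
    ⟨2 | 1 1 1⟩
    ⟨2 | 1 2⟩
    ⟨2 | 2⟩
    ⟨3 | 0⟩
    ⟨3 | 0⟩
    ⟨3 | 1⟩
    ⟨3 | 1⟩
    ⟨3 | 1⟩
    ⟨3 | 1 1⟩
    ⟨3 | 1 1⟩


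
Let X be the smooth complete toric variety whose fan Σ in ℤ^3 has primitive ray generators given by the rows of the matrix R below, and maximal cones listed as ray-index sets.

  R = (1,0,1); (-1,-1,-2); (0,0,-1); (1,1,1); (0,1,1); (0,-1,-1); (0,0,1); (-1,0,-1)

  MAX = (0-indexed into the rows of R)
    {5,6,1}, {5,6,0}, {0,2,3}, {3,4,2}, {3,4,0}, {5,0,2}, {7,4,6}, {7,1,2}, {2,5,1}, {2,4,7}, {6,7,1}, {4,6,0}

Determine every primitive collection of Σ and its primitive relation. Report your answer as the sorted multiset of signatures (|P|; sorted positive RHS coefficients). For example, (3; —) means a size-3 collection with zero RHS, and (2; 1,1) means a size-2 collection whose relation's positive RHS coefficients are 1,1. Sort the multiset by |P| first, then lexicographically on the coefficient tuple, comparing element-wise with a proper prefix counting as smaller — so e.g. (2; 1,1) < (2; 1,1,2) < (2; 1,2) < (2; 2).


The 11 primitive collections of Σ (r=8, n=3):

  • {0,7}:  v_{0} + v_{7} = 0  so sig = (2; —)
  • {2,6}:  v_{2} + v_{6} = 0  so sig = (2; —)
  • {4,5}:  v_{4} + v_{5} = 0  so sig = (2; —)
  • {0,1}:  v_{0} + v_{1} = v_{5}  so sig = (2; 1)
  • {1,3}:  v_{1} + v_{3} = v_{2}  so sig = (2; 1)
  • {1,4}:  v_{1} + v_{4} = v_{7}  so sig = (2; 1)
  • {5,7}:  v_{5} + v_{7} = v_{1}  so sig = (2; 1)
  • {3,5}:  v_{3} + v_{5} = v_{0} + v_{2}  so sig = (2; 1,1)
  • {3,6}:  v_{3} + v_{6} = v_{0} + v_{4}  so sig = (2; 1,1)
  • {3,7}:  v_{3} + v_{7} = v_{2} + v_{4}  so sig = (2; 1,1)
  • {0,2,4}:  v_{0} + v_{2} + v_{4} = v_{3}  so sig = (3; 1)

Hence PRS(X_Σ) =
{ (2; —) ×3,  (2; 1) ×4,  (2; 1,1) ×3,  (3; 1) }


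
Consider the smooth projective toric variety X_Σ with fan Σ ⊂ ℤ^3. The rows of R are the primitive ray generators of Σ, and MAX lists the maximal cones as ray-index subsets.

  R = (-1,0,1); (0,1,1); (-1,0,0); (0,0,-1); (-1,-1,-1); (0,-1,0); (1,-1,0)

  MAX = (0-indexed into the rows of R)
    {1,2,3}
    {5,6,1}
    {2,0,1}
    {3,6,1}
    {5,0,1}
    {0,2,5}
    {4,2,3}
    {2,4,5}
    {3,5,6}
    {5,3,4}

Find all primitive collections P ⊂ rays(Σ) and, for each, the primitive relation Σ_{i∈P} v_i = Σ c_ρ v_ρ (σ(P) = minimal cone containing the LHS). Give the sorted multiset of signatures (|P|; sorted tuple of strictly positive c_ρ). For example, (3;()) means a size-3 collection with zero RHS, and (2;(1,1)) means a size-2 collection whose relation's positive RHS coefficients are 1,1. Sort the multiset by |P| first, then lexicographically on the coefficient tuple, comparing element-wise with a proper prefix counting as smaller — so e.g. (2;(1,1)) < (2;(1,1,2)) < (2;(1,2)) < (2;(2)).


|primitive collections| = 9. Relations:

  • {0,3}:  v_{0} + v_{3} = v_{2}  →  sig = (2;(1))
  • {1,4}:  v_{1} + v_{4} = v_{2}  →  sig = (2;(1))
  • {2,6}:  v_{2} + v_{6} = v_{5}  →  sig = (2;(1))
  • {0,4}:  v_{0} + v_{4} = 2·v_{2} + v_{5}  →  sig = (2;(1,2))
  • {0,6}:  v_{0} + v_{6} = v_{1} + 2·v_{5}  →  sig = (2;(1,2))
  • {4,6}:  v_{4} + v_{6} = v_{3} + 2·v_{5}  →  sig = (2;(1,2))
  • {1,3,5}:  v_{1} + v_{3} + v_{5} = 0  →  sig = (3;())
  • {1,2,5}:  v_{1} + v_{2} + v_{5} = v_{0}  →  sig = (3;(1))
  • {2,3,5}:  v_{2} + v_{3} + v_{5} = v_{4}  →  sig = (3;(1))

Signatures (|P|; sorted positive RHS coefficients), sorted:
[(2;(1)), (2;(1)), (2;(1)), (2;(1,2)), (2;(1,2)), (2;(1,2)), (3;()), (3;(1)), (3;(1))]


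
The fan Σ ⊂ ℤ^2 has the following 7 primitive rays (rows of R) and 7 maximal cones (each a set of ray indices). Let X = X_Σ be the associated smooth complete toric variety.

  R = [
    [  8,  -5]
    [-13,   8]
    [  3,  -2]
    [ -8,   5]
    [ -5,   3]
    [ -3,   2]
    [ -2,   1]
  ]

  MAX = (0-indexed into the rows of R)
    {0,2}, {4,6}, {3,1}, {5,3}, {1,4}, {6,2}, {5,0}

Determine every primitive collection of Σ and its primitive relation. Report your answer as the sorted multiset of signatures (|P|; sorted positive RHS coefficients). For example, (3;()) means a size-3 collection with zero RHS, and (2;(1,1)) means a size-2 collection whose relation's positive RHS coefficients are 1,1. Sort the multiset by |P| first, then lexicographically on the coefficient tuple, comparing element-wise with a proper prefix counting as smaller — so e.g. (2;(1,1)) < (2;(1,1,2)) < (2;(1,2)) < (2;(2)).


The 14 primitive collections of Σ (r=7, n=2):

  {0,3}:  v_{0} + v_{3} = 0 ; sig = (2;())
  {2,5}:  v_{2} + v_{5} = 0 ; sig = (2;())
  {0,1}:  v_{0} + v_{1} = v_{4} ; sig = (2;(1))
  {0,4}:  v_{0} + v_{4} = v_{2} ; sig = (2;(1))
  {2,3}:  v_{2} + v_{3} = v_{4} ; sig = (2;(1))
  {2,4}:  v_{2} + v_{4} = v_{6} ; sig = (2;(1))
  {3,4}:  v_{3} + v_{4} = v_{1} ; sig = (2;(1))
  {4,5}:  v_{4} + v_{5} = v_{3} ; sig = (2;(1))
  {5,6}:  v_{5} + v_{6} = v_{4} ; sig = (2;(1))
  {0,6}:  v_{0} + v_{6} = 2·v_{2} ; sig = (2;(2))
  {1,2}:  v_{1} + v_{2} = 2·v_{4} ; sig = (2;(2))
  {1,5}:  v_{1} + v_{5} = 2·v_{3} ; sig = (2;(2))
  {3,6}:  v_{3} + v_{6} = 2·v_{4} ; sig = (2;(2))
  {1,6}:  v_{1} + v_{6} = 3·v_{4} ; sig = (2;(3))

Signatures (|P|; sorted positive RHS coefficients), sorted:
{ (2;()) ×2,  (2;(1)) ×7,  (2;(2)) ×4,  (2;(3)) }


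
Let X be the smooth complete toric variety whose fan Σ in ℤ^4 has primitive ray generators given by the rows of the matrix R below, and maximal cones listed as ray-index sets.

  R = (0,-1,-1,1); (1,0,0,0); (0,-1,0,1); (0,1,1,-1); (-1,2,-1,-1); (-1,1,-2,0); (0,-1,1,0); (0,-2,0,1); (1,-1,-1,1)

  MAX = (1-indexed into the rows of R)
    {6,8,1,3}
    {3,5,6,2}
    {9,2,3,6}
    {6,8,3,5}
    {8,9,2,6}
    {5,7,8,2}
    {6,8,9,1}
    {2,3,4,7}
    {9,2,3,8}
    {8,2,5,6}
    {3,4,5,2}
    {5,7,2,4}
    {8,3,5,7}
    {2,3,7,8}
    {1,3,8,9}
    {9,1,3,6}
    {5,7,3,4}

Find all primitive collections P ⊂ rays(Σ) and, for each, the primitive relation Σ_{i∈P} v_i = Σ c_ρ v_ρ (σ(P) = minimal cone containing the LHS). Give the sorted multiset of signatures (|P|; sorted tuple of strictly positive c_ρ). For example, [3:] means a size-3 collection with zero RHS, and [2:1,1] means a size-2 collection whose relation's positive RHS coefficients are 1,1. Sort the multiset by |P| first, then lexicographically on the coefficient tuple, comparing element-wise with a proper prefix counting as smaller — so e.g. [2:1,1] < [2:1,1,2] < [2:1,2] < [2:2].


14 collections generate NE(X_Σ); each relation:

  P={1,4}:  v_{1} + v_{4} = 0 — sig = [2:]
  P={1,2}:  v_{1} + v_{2} = v_{9} — sig = [2:1]
  P={1,5}:  v_{1} + v_{5} = v_{6} — sig = [2:1]
  P={1,7}:  v_{1} + v_{7} = v_{8} — sig = [2:1]
  P={4,6}:  v_{4} + v_{6} = v_{5} — sig = [2:1]
  P={4,8}:  v_{4} + v_{8} = v_{7} — sig = [2:1]
  P={4,9}:  v_{4} + v_{9} = v_{2} — sig = [2:1]
  P={5,9}:  v_{5} + v_{9} = v_{2} + v_{6} — sig = [2:1,1]
  P={6,7}:  v_{6} + v_{7} = v_{5} + v_{8} — sig = [2:1,1]
  P={7,9}:  v_{7} + v_{9} = v_{2} + v_{8} — sig = [2:1,1]
  P={2,3,5,7}:  v_{2} + v_{3} + v_{5} + v_{7} = 0 — sig = [4:]
  P={2,3,5,8}:  v_{2} + v_{3} + v_{5} + v_{8} = v_{1} — sig = [4:1]
  P={2,3,6,8}:  v_{2} + v_{3} + v_{6} + v_{8} = 2·v_{1} — sig = [4:2]
  P={3,6,8,9}:  v_{3} + v_{6} + v_{8} + v_{9} = 3·v_{1} — sig = [4:3]

so the primitive-relation signature multiset is
[[2:], [2:1], [2:1], [2:1], [2:1], [2:1], [2:1], [2:1,1], [2:1,1], [2:1,1], [4:], [4:1], [4:2], [4:3]]


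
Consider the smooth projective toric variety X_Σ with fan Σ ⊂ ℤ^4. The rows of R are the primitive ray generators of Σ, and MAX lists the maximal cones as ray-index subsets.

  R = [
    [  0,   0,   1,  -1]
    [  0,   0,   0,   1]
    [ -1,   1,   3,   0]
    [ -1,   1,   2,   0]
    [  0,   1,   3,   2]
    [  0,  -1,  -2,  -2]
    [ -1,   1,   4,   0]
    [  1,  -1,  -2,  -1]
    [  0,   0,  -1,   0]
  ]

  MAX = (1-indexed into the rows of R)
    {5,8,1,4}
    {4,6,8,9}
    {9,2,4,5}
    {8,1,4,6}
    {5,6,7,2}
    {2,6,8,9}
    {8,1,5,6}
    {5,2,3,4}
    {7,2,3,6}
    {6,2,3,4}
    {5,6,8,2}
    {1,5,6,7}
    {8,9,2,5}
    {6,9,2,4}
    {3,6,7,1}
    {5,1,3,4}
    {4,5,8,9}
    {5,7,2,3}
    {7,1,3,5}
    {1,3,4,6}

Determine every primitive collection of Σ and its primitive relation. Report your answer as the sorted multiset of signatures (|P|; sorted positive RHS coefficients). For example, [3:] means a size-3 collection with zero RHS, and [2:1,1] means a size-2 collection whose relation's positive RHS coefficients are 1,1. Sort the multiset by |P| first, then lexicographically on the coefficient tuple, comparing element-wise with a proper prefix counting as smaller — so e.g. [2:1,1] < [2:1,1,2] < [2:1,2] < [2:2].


Σ has 11 primitive collections:

  • {3,8}:  v_{3} + v_{8} = v_{1}  ⇒ sig = [2:1]
  • {3,9}:  v_{3} + v_{9} = v_{4}  ⇒ sig = [2:1]
  • {7,9}:  v_{7} + v_{9} = v_{3}  ⇒ sig = [2:1]
  • {1,2}:  v_{1} + v_{2} = v_{5} + v_{6}  ⇒ sig = [2:1,1]
  • {1,9}:  v_{1} + v_{9} = v_{4} + v_{8}  ⇒ sig = [2:1,1]
  • {7,8}:  v_{7} + v_{8} = v_{1} + v_{5} + v_{6}  ⇒ sig = [2:1,1,1]
  • {4,7}:  v_{4} + v_{7} = 2·v_{3}  ⇒ sig = [2:2]
  • {2,4,8}:  v_{2} + v_{4} + v_{8} = 0  ⇒ sig = [3:]
  • {5,6,9}:  v_{5} + v_{6} + v_{9} = 0  ⇒ sig = [3:]
  • {3,5,6}:  v_{3} + v_{5} + v_{6} = v_{7}  ⇒ sig = [3:1]
  • {4,5,6}:  v_{4} + v_{5} + v_{6} = v_{3}  ⇒ sig = [3:1]

so the primitive-relation signature multiset is
    [2:1]
    [2:1]
    [2:1]
    [2:1,1]
    [2:1,1]
    [2:1,1,1]
    [2:2]
    [3:]
    [3:]
    [3:1]
    [3:1]


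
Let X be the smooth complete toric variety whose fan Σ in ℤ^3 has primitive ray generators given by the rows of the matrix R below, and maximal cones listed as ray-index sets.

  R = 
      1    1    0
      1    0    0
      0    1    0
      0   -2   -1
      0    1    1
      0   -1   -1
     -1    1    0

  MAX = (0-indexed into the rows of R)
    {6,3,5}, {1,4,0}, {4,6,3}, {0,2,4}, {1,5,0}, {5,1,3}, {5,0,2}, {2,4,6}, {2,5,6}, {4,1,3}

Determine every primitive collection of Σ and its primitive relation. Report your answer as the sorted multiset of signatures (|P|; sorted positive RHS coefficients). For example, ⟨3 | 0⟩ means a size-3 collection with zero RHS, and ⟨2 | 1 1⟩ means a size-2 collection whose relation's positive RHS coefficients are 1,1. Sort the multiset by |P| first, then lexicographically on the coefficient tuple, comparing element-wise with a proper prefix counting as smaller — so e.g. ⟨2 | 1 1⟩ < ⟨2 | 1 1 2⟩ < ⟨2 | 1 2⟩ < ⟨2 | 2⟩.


Minimal non-faces — 6 found among 7 rays, 10 max cones:

  {4,5}:  v_{4} + v_{5} = 0  ⟹  sig = ⟨2 | 0⟩
  {1,2}:  v_{1} + v_{2} = v_{0}  ⟹  sig = ⟨2 | 1⟩
  {1,6}:  v_{1} + v_{6} = v_{2}  ⟹  sig = ⟨2 | 1⟩
  {2,3}:  v_{2} + v_{3} = v_{5}  ⟹  sig = ⟨2 | 1⟩
  {0,3}:  v_{0} + v_{3} = v_{1} + v_{5}  ⟹  sig = ⟨2 | 1 1⟩
  {0,6}:  v_{0} + v_{6} = 2·v_{2}  ⟹  sig = ⟨2 | 2⟩

so the primitive-relation signature multiset is
    ⟨2 | 0⟩
    ⟨2 | 1⟩
    ⟨2 | 1⟩
    ⟨2 | 1⟩
    ⟨2 | 1 1⟩
    ⟨2 | 2⟩


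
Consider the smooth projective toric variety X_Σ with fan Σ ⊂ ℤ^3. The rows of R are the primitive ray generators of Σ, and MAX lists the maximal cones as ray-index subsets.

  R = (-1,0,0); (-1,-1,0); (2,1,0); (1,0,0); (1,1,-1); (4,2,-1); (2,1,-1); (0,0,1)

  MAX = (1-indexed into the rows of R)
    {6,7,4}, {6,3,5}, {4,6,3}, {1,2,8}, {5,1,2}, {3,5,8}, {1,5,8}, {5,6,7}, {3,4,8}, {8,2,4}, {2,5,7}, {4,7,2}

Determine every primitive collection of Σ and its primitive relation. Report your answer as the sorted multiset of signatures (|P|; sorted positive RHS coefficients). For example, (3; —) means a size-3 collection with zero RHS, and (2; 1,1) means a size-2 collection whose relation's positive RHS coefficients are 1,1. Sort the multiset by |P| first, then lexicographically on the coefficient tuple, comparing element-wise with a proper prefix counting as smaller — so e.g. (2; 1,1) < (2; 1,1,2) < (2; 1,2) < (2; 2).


11 collections generate NE(X_Σ); each relation:

  P={1,4}:  v_{1} + v_{4} = 0 ; sig = (2; —)
  P={1,7}:  v_{1} + v_{7} = v_{5} ; sig = (2; 1)
  P={2,3}:  v_{2} + v_{3} = v_{4} ; sig = (2; 1)
  P={3,7}:  v_{3} + v_{7} = v_{6} ; sig = (2; 1)
  P={4,5}:  v_{4} + v_{5} = v_{7} ; sig = (2; 1)
  P={7,8}:  v_{7} + v_{8} = v_{3} ; sig = (2; 1)
  P={1,3}:  v_{1} + v_{3} = v_{5} + v_{8} ; sig = (2; 1,1)
  P={1,6}:  v_{1} + v_{6} = v_{3} + v_{5} ; sig = (2; 1,1)
  P={2,6}:  v_{2} + v_{6} = v_{4} + v_{7} ; sig = (2; 1,1)
  P={6,8}:  v_{6} + v_{8} = 2·v_{3} ; sig = (2; 2)
  P={2,5,8}:  v_{2} + v_{5} + v_{8} = 0 ; sig = (3; —)

so the primitive-relation signature multiset is
{ (2; —),  (2; 1) ×5,  (2; 1,1) ×3,  (2; 2),  (3; —) }


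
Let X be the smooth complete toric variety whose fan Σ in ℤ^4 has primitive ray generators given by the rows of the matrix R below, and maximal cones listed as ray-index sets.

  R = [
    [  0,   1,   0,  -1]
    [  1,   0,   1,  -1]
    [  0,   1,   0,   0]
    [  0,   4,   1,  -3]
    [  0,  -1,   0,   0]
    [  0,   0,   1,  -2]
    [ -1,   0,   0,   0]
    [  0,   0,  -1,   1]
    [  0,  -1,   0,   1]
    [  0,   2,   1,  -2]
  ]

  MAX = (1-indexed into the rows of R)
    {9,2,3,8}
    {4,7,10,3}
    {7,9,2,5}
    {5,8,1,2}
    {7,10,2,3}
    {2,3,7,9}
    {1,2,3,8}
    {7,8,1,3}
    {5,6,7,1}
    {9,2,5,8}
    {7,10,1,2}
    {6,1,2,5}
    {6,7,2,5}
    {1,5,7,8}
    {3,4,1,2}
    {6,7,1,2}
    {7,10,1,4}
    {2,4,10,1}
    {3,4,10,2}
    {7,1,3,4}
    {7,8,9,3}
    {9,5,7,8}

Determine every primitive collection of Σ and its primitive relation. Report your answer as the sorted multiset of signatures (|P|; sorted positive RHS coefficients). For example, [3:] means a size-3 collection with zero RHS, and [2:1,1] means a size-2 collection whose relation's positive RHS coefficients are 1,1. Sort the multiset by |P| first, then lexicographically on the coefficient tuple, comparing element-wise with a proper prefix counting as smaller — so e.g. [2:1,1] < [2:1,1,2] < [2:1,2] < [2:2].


Minimal non-faces — 18 found among 10 rays, 22 max cones:

  P = {1,9}:  v_{1} + v_{9} = 0  →  sig = [2:]
  P = {3,5}:  v_{3} + v_{5} = 0  →  sig = [2:]
  P = {4,5}:  v_{4} + v_{5} = v_{1} + v_{10}  →  sig = [2:1,1]
  P = {4,9}:  v_{4} + v_{9} = v_{3} + v_{10}  →  sig = [2:1,1]
  P = {6,8}:  v_{6} + v_{8} = v_{1} + v_{5}  →  sig = [2:1,1]
  P = {8,10}:  v_{8} + v_{10} = v_{1} + v_{3}  →  sig = [2:1,1]
  P = {3,6}:  v_{3} + v_{6} = v_{1} + v_{2} + v_{7}  →  sig = [2:1,1,1]
  P = {5,10}:  v_{5} + v_{10} = v_{1} + v_{2} + v_{7}  →  sig = [2:1,1,1]
  P = {6,9}:  v_{6} + v_{9} = v_{2} + v_{5} + v_{7}  →  sig = [2:1,1,1]
  P = {9,10}:  v_{9} + v_{10} = v_{2} + v_{3} + v_{7}  →  sig = [2:1,1,1]
  P = {4,6}:  v_{4} + v_{6} = 2·v_{1} + v_{2} + v_{7} + v_{10}  →  sig = [2:1,1,1,2]
  P = {4,8}:  v_{4} + v_{8} = 2·v_{1} + 2·v_{3}  →  sig = [2:2,2]
  P = {6,10}:  v_{6} + v_{10} = 2·v_{1} + 2·v_{2} + 2·v_{7}  →  sig = [2:2,2,2]
  P = {2,7,8}:  v_{2} + v_{7} + v_{8} = 0  →  sig = [3:]
  P = {1,3,10}:  v_{1} + v_{3} + v_{10} = v_{4}  →  sig = [3:1]
  P = {2,4,7}:  v_{2} + v_{4} + v_{7} = 2·v_{10}  →  sig = [3:2]
  P = {1,2,3,7}:  v_{1} + v_{2} + v_{3} + v_{7} = v_{10}  →  sig = [4:1]
  P = {1,2,5,7}:  v_{1} + v_{2} + v_{5} + v_{7} = v_{6}  →  sig = [4:1]

Sorted signature multiset PRS(X):
    |P|=2: 13 collections, coeffs (), (), (1,1), (1,1), (1,1), (1,1), (1,1,1), (1,1,1), (1,1,1), (1,1,1), (1,1,1,2), (2,2), (2,2,2)
    |P|=3: 3 collections, coeffs (), (1), (2)
    |P|=4: 2 collections, coeffs (1), (1)


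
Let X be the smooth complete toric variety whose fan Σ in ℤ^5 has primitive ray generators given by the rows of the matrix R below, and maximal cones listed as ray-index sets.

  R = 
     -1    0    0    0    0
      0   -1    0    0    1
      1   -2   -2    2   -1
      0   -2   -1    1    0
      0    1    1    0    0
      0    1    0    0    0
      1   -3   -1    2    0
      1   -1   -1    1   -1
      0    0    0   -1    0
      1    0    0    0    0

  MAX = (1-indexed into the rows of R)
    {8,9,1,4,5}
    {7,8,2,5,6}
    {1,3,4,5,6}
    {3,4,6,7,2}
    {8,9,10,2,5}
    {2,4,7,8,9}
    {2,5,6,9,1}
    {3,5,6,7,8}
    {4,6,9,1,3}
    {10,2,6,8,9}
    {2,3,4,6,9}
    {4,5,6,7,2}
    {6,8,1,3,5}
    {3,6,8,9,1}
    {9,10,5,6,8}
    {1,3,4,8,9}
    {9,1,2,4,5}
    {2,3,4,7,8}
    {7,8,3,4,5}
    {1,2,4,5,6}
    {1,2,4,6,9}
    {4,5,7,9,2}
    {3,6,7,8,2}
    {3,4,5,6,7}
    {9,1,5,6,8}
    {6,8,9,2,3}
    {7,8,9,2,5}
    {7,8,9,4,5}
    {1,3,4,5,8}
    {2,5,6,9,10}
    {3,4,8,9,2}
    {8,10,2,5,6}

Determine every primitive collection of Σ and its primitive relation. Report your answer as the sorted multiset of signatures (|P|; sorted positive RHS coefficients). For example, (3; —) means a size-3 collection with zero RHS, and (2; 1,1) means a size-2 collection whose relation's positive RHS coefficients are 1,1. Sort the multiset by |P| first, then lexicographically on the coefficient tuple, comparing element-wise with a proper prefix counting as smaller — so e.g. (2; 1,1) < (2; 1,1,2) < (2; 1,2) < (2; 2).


Σ has 15 primitive collections:

  P = {1,10}:  v_{1} + v_{10} = 0  ⟹  sig = (2; —)
  P = {4,10}:  v_{4} + v_{10} = v_{2} + v_{8}  ⟹  sig = (2; 1,1)
  P = {3,10}:  v_{3} + v_{10} = v_{2} + v_{6} + 2·v_{8}  ⟹  sig = (2; 1,1,2)
  P = {1,7}:  v_{1} + v_{7} = 2·v_{4} + v_{5}  ⟹  sig = (2; 1,2)
  P = {7,10}:  v_{7} + v_{10} = 2·v_{2} + v_{5} + 2·v_{8}  ⟹  sig = (2; 1,2,2)
  P = {1,2,8}:  v_{1} + v_{2} + v_{8} = v_{4}  ⟹  sig = (3; 1)
  P = {3,5,9}:  v_{3} + v_{5} + v_{9} = v_{8}  ⟹  sig = (3; 1)
  P = {4,6,8}:  v_{4} + v_{6} + v_{8} = v_{3}  ⟹  sig = (3; 1)
  P = {2,3,5}:  v_{2} + v_{3} + v_{5} = v_{6} + v_{7}  ⟹  sig = (3; 1,1)
  P = {6,7,9}:  v_{6} + v_{7} + v_{9} = v_{2} + v_{8}  ⟹  sig = (3; 1,1)
  P = {3,7,9}:  v_{3} + v_{7} + v_{9} = v_{2} + v_{4} + 2·v_{8}  ⟹  sig = (3; 1,1,2)
  P = {1,2,3}:  v_{1} + v_{2} + v_{3} = 2·v_{4} + v_{6}  ⟹  sig = (3; 1,2)
  P = {4,5,6,9}:  v_{4} + v_{5} + v_{6} + v_{9} = 0  ⟹  sig = (4; —)
  P = {2,4,5,8}:  v_{2} + v_{4} + v_{5} + v_{8} = v_{7}  ⟹  sig = (4; 1)
  P = {2,5,6,8,9}:  v_{2} + v_{5} + v_{6} + v_{8} + v_{9} = v_{10}  ⟹  sig = (5; 1)

Sorted signature multiset PRS(X):
{ (2; —),  (2; 1,1),  (2; 1,1,2),  (2; 1,2),  (2; 1,2,2),  (3; 1) ×3,  (3; 1,1) ×2,  (3; 1,1,2),  (3; 1,2),  (4; —),  (4; 1),  (5; 1) }


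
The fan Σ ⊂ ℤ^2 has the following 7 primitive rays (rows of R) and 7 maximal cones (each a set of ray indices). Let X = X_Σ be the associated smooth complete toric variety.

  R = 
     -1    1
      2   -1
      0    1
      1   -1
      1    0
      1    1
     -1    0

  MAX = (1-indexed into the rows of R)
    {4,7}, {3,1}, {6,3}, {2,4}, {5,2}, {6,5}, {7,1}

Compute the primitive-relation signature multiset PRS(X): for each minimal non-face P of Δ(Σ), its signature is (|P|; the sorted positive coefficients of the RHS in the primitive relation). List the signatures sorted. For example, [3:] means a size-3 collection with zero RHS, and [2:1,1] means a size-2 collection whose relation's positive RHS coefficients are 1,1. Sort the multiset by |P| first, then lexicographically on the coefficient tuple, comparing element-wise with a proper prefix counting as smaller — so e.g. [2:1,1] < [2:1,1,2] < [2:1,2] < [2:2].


Σ has 14 primitive collections:

  • {1,4}:  v_{1} + v_{4} = 0  so sig = [2:]
  • {5,7}:  v_{5} + v_{7} = 0  so sig = [2:]
  • {1,2}:  v_{1} + v_{2} = v_{5}  so sig = [2:1]
  • {1,5}:  v_{1} + v_{5} = v_{3}  so sig = [2:1]
  • {2,7}:  v_{2} + v_{7} = v_{4}  so sig = [2:1]
  • {3,4}:  v_{3} + v_{4} = v_{5}  so sig = [2:1]
  • {3,5}:  v_{3} + v_{5} = v_{6}  so sig = [2:1]
  • {3,7}:  v_{3} + v_{7} = v_{1}  so sig = [2:1]
  • {4,5}:  v_{4} + v_{5} = v_{2}  so sig = [2:1]
  • {6,7}:  v_{6} + v_{7} = v_{3}  so sig = [2:1]
  • {1,6}:  v_{1} + v_{6} = 2·v_{3}  so sig = [2:2]
  • {2,3}:  v_{2} + v_{3} = 2·v_{5}  so sig = [2:2]
  • {4,6}:  v_{4} + v_{6} = 2·v_{5}  so sig = [2:2]
  • {2,6}:  v_{2} + v_{6} = 3·v_{5}  so sig = [2:3]

Signatures (|P|; sorted positive RHS coefficients), sorted:
[[2:], [2:], [2:1], [2:1], [2:1], [2:1], [2:1], [2:1], [2:1], [2:1], [2:2], [2:2], [2:2], [2:3]]


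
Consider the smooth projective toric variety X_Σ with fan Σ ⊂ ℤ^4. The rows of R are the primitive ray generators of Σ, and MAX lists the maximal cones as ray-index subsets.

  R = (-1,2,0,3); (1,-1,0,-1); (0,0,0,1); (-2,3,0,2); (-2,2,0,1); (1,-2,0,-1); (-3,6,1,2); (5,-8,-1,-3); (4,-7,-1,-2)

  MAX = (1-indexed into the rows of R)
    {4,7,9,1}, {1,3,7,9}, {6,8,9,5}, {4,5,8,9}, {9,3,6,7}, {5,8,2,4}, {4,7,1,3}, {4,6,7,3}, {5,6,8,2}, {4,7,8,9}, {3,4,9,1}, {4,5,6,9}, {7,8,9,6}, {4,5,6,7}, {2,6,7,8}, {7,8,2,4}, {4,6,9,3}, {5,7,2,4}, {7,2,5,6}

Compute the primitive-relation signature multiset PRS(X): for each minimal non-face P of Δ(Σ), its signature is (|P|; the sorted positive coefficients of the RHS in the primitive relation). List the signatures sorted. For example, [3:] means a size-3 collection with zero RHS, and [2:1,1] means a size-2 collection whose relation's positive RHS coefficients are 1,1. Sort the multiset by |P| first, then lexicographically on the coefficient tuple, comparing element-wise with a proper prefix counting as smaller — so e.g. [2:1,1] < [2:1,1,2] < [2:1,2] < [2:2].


|primitive collections| = 14. Relations:

  P={2,9}:  v_{2} + v_{9} = v_{8}  →  sig = [2:1]
  P={2,3}:  v_{2} + v_{3} = v_{7} + v_{9}  →  sig = [2:1,1]
  P={1,5}:  v_{1} + v_{5} = v_{3} + 2·v_{4} + v_{6}  →  sig = [2:1,1,2]
  P={3,8}:  v_{3} + v_{8} = v_{7} + 2·v_{9}  →  sig = [2:1,2]
  P={1,2}:  v_{1} + v_{2} = v_{4} + 2·v_{7} + 2·v_{9}  →  sig = [2:1,2,2]
  P={1,8}:  v_{1} + v_{8} = v_{4} + 2·v_{7} + 3·v_{9}  →  sig = [2:1,2,3]
  P={1,6}:  v_{1} + v_{6} = 2·v_{3}  →  sig = [2:2]
  P={3,5}:  v_{3} + v_{5} = 2·v_{4} + 2·v_{6}  →  sig = [2:2,2]
  P={2,4,6}:  v_{2} + v_{4} + v_{6} = 0  →  sig = [3:]
  P={5,7,8}:  v_{5} + v_{7} + v_{8} = 0  →  sig = [3:]
  P={4,6,8}:  v_{4} + v_{6} + v_{8} = v_{9}  →  sig = [3:1]
  P={5,7,9}:  v_{5} + v_{7} + v_{9} = v_{4} + v_{6}  →  sig = [3:1,1]
  P={3,4,7,9}:  v_{3} + v_{4} + v_{7} + v_{9} = v_{1}  →  sig = [4:1]
  P={4,6,7,9}:  v_{4} + v_{6} + v_{7} + v_{9} = v_{3}  →  sig = [4:1]

so the primitive-relation signature multiset is
    [2:1]
    [2:1,1]
    [2:1,1,2]
    [2:1,2]
    [2:1,2,2]
    [2:1,2,3]
    [2:2]
    [2:2,2]
    [3:]
    [3:]
    [3:1]
    [3:1,1]
    [4:1]
    [4:1]


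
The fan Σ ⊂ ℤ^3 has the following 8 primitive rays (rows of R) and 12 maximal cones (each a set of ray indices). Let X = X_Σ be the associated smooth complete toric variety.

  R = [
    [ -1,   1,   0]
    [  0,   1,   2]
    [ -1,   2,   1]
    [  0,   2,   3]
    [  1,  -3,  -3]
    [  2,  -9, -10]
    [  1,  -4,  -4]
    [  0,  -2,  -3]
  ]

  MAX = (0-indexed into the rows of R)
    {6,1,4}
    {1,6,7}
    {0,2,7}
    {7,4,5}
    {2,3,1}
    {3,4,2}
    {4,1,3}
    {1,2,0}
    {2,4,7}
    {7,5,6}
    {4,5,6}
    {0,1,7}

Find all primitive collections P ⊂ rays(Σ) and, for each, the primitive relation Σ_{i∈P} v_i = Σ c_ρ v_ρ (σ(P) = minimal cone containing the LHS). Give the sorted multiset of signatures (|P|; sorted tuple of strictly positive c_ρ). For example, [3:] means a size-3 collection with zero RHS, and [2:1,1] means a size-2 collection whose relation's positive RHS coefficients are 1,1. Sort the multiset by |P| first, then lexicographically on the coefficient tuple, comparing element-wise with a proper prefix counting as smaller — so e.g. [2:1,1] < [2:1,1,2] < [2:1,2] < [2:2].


14 minimal non-faces of Δ(Σ) (on 8 rays):

  {3,7}:  v_{3} + v_{7} = 0  so sig = [2:]
  {0,4}:  v_{0} + v_{4} = v_{7}  so sig = [2:1]
  {2,6}:  v_{2} + v_{6} = v_{7}  so sig = [2:1]
  {0,3}:  v_{0} + v_{3} = v_{1} + v_{2}  so sig = [2:1,1]
  {3,5}:  v_{3} + v_{5} = v_{4} + v_{6}  so sig = [2:1,1]
  {3,6}:  v_{3} + v_{6} = v_{1} + v_{4}  so sig = [2:1,1]
  {0,5}:  v_{0} + v_{5} = v_{6} + 2·v_{7}  so sig = [2:1,2]
  {0,6}:  v_{0} + v_{6} = v_{1} + 2·v_{7}  so sig = [2:1,2]
  {2,5}:  v_{2} + v_{5} = v_{4} + 2·v_{7}  so sig = [2:1,2]
  {1,5}:  v_{1} + v_{5} = 2·v_{6}  so sig = [2:2]
  {1,2,4}:  v_{1} + v_{2} + v_{4} = 0  so sig = [3:]
  {1,2,7}:  v_{1} + v_{2} + v_{7} = v_{0}  so sig = [3:1]
  {1,4,7}:  v_{1} + v_{4} + v_{7} = v_{6}  so sig = [3:1]
  {4,6,7}:  v_{4} + v_{6} + v_{7} = v_{5}  so sig = [3:1]

so the primitive-relation signature multiset is
[[2:], [2:1], [2:1], [2:1,1], [2:1,1], [2:1,1], [2:1,2], [2:1,2], [2:1,2], [2:2], [3:], [3:1], [3:1], [3:1]]


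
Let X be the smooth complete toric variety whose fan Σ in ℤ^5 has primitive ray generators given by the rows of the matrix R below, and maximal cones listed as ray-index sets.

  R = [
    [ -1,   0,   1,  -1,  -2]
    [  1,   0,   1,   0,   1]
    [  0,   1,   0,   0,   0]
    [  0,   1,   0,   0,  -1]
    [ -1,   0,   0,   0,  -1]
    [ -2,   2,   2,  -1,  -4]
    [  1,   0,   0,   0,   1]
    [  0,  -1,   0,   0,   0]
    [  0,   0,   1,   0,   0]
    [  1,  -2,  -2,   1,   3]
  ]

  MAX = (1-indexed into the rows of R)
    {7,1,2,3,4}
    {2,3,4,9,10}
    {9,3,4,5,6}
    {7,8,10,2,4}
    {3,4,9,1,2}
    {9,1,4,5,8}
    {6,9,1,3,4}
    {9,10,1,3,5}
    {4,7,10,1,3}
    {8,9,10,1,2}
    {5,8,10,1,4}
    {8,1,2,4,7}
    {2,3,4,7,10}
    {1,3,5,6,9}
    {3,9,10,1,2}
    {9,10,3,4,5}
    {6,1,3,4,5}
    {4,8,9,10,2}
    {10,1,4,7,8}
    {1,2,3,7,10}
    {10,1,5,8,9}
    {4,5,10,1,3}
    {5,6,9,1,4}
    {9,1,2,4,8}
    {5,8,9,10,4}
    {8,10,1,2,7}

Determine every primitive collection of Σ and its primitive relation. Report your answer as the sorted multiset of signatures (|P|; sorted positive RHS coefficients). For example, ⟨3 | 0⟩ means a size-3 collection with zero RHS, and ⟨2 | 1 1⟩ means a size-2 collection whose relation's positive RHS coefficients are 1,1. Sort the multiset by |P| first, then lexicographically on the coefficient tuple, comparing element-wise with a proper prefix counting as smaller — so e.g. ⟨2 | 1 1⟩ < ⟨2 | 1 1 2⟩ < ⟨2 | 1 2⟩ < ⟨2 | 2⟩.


|primitive collections| = 11. Relations:

  P={3,8}:  v_{3} + v_{8} = 0  so sig = ⟨2 | 0⟩
  P={5,7}:  v_{5} + v_{7} = 0  so sig = ⟨2 | 0⟩
  P={2,5}:  v_{2} + v_{5} = v_{9}  so sig = ⟨2 | 1⟩
  P={6,10}:  v_{6} + v_{10} = v_{5}  so sig = ⟨2 | 1⟩
  P={7,9}:  v_{7} + v_{9} = v_{2}  so sig = ⟨2 | 1⟩
  P={6,7}:  v_{6} + v_{7} = v_{1} + v_{3} + v_{4} + v_{9}  so sig = ⟨2 | 1 1 1 1⟩
  P={6,8}:  v_{6} + v_{8} = v_{1} + v_{4} + v_{5} + v_{9}  so sig = ⟨2 | 1 1 1 1⟩
  P={2,6}:  v_{2} + v_{6} = v_{1} + v_{3} + v_{4} + 2·v_{9}  so sig = ⟨2 | 1 1 1 2⟩
  P={1,4,9,10}:  v_{1} + v_{4} + v_{9} + v_{10} = v_{8}  so sig = ⟨4 | 1⟩
  P={1,2,4,10}:  v_{1} + v_{2} + v_{4} + v_{10} = v_{7} + v_{8}  so sig = ⟨4 | 1 1⟩
  P={1,3,4,5,9}:  v_{1} + v_{3} + v_{4} + v_{5} + v_{9} = v_{6}  so sig = ⟨5 | 1⟩

Hence PRS(X_Σ) =
    ⟨2 | 0⟩
    ⟨2 | 0⟩
    ⟨2 | 1⟩
    ⟨2 | 1⟩
    ⟨2 | 1⟩
    ⟨2 | 1 1 1 1⟩
    ⟨2 | 1 1 1 1⟩
    ⟨2 | 1 1 1 2⟩
    ⟨4 | 1⟩
    ⟨4 | 1 1⟩
    ⟨5 | 1⟩


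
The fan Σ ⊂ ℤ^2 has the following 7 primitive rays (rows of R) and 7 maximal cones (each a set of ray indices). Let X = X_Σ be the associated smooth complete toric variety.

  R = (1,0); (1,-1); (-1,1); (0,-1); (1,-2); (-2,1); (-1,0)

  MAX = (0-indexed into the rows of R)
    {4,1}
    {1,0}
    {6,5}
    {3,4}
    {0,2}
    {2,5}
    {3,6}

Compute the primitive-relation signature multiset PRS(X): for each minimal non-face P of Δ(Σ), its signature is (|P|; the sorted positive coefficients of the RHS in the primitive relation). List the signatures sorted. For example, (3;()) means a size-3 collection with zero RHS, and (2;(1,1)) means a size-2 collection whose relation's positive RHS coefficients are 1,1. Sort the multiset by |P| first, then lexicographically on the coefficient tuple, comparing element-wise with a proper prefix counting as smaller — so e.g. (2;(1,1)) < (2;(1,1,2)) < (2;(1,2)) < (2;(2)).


Σ has 14 primitive collections:

  {0,6}:  v_{0} + v_{6} = 0  ⟹  sig = (2;())
  {1,2}:  v_{1} + v_{2} = 0  ⟹  sig = (2;())
  {0,3}:  v_{0} + v_{3} = v_{1}  ⟹  sig = (2;(1))
  {0,5}:  v_{0} + v_{5} = v_{2}  ⟹  sig = (2;(1))
  {1,3}:  v_{1} + v_{3} = v_{4}  ⟹  sig = (2;(1))
  {1,5}:  v_{1} + v_{5} = v_{6}  ⟹  sig = (2;(1))
  {1,6}:  v_{1} + v_{6} = v_{3}  ⟹  sig = (2;(1))
  {2,3}:  v_{2} + v_{3} = v_{6}  ⟹  sig = (2;(1))
  {2,4}:  v_{2} + v_{4} = v_{3}  ⟹  sig = (2;(1))
  {2,6}:  v_{2} + v_{6} = v_{5}  ⟹  sig = (2;(1))
  {4,5}:  v_{4} + v_{5} = v_{3} + v_{6}  ⟹  sig = (2;(1,1))
  {0,4}:  v_{0} + v_{4} = 2·v_{1}  ⟹  sig = (2;(2))
  {3,5}:  v_{3} + v_{5} = 2·v_{6}  ⟹  sig = (2;(2))
  {4,6}:  v_{4} + v_{6} = 2·v_{3}  ⟹  sig = (2;(2))

Hence PRS(X_Σ) =
{ (2;()) ×2,  (2;(1)) ×8,  (2;(1,1)),  (2;(2)) ×3 }


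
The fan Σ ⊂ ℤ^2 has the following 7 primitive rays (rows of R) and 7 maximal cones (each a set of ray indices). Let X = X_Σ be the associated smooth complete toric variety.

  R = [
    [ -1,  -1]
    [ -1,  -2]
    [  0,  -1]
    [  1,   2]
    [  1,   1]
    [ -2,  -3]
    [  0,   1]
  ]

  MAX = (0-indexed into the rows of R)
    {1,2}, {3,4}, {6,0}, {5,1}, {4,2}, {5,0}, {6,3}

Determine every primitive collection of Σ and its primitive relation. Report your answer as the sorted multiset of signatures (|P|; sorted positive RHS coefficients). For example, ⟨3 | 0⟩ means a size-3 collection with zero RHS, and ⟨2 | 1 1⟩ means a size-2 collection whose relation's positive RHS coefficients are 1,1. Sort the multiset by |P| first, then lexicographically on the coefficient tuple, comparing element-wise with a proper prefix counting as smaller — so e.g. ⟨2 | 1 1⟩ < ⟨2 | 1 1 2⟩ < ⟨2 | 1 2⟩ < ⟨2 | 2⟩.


14 minimal non-faces of Δ(Σ) (on 7 rays):

  P={0,4}:  v_{0} + v_{4} = 0 ; sig = ⟨2 | 0⟩
  P={1,3}:  v_{1} + v_{3} = 0 ; sig = ⟨2 | 0⟩
  P={2,6}:  v_{2} + v_{6} = 0 ; sig = ⟨2 | 0⟩
  P={0,1}:  v_{0} + v_{1} = v_{5} ; sig = ⟨2 | 1⟩
  P={0,2}:  v_{0} + v_{2} = v_{1} ; sig = ⟨2 | 1⟩
  P={0,3}:  v_{0} + v_{3} = v_{6} ; sig = ⟨2 | 1⟩
  P={1,4}:  v_{1} + v_{4} = v_{2} ; sig = ⟨2 | 1⟩
  P={1,6}:  v_{1} + v_{6} = v_{0} ; sig = ⟨2 | 1⟩
  P={2,3}:  v_{2} + v_{3} = v_{4} ; sig = ⟨2 | 1⟩
  P={3,5}:  v_{3} + v_{5} = v_{0} ; sig = ⟨2 | 1⟩
  P={4,5}:  v_{4} + v_{5} = v_{1} ; sig = ⟨2 | 1⟩
  P={4,6}:  v_{4} + v_{6} = v_{3} ; sig = ⟨2 | 1⟩
  P={2,5}:  v_{2} + v_{5} = 2·v_{1} ; sig = ⟨2 | 2⟩
  P={5,6}:  v_{5} + v_{6} = 2·v_{0} ; sig = ⟨2 | 2⟩

so the primitive-relation signature multiset is
[⟨2 | 0⟩, ⟨2 | 0⟩, ⟨2 | 0⟩, ⟨2 | 1⟩, ⟨2 | 1⟩, ⟨2 | 1⟩, ⟨2 | 1⟩, ⟨2 | 1⟩, ⟨2 | 1⟩, ⟨2 | 1⟩, ⟨2 | 1⟩, ⟨2 | 1⟩, ⟨2 | 2⟩, ⟨2 | 2⟩]


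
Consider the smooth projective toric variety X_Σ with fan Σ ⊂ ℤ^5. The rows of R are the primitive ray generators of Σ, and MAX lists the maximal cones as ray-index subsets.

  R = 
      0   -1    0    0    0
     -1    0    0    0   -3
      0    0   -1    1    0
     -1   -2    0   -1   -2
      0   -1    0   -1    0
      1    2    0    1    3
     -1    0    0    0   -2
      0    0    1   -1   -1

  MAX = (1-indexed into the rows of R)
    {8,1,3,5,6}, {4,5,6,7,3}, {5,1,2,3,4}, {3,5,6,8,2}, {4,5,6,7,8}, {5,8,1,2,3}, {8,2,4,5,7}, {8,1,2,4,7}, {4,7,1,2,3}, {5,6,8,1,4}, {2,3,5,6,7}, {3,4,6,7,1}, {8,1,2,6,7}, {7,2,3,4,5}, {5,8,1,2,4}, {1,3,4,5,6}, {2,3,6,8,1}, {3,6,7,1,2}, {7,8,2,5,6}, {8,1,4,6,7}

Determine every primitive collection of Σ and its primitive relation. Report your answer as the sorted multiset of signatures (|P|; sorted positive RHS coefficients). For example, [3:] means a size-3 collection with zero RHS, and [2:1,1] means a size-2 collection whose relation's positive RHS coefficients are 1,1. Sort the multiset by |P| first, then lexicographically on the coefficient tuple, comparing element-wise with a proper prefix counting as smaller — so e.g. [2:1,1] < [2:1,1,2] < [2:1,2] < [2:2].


Minimal non-faces — 5 found among 8 rays, 20 max cones:

  {1,5,7}:  v_{1} + v_{5} + v_{7} = v_{4}  →  sig = [3:1]
  {2,4,6}:  v_{2} + v_{4} + v_{6} = v_{7}  →  sig = [3:1]
  {3,7,8}:  v_{3} + v_{7} + v_{8} = v_{2}  →  sig = [3:1]
  {3,4,8}:  v_{3} + v_{4} + v_{8} = v_{1} + v_{2} + v_{5}  →  sig = [3:1,1,1]
  {1,2,5,6}:  v_{1} + v_{2} + v_{5} + v_{6} = 0  →  sig = [4:]

Sorted signature multiset PRS(X):
    [3:1]
    [3:1]
    [3:1]
    [3:1,1,1]
    [4:]


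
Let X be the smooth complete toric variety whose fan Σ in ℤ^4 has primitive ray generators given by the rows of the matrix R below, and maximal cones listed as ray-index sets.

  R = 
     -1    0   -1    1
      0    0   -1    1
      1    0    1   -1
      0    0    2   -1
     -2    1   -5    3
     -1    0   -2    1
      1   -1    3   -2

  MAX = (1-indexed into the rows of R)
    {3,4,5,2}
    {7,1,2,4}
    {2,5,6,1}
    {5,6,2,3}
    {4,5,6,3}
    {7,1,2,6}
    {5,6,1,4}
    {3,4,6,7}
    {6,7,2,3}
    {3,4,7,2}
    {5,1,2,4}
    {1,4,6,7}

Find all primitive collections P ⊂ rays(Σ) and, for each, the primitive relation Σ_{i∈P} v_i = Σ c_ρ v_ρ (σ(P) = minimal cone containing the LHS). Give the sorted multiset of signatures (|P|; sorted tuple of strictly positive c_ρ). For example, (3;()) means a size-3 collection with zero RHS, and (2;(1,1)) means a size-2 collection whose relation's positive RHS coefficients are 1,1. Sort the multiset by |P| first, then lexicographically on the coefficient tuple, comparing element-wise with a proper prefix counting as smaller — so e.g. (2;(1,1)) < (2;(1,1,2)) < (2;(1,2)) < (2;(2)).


Minimal non-faces — 3 found among 7 rays, 12 max cones:

  • {1,3}:  v_{1} + v_{3} = 0  so sig = (2;())
  • {5,7}:  v_{5} + v_{7} = v_{6}  so sig = (2;(1))
  • {2,4,6}:  v_{2} + v_{4} + v_{6} = v_{1}  so sig = (3;(1))

so the primitive-relation signature multiset is
{ (2;()),  (2;(1)),  (3;(1)) }


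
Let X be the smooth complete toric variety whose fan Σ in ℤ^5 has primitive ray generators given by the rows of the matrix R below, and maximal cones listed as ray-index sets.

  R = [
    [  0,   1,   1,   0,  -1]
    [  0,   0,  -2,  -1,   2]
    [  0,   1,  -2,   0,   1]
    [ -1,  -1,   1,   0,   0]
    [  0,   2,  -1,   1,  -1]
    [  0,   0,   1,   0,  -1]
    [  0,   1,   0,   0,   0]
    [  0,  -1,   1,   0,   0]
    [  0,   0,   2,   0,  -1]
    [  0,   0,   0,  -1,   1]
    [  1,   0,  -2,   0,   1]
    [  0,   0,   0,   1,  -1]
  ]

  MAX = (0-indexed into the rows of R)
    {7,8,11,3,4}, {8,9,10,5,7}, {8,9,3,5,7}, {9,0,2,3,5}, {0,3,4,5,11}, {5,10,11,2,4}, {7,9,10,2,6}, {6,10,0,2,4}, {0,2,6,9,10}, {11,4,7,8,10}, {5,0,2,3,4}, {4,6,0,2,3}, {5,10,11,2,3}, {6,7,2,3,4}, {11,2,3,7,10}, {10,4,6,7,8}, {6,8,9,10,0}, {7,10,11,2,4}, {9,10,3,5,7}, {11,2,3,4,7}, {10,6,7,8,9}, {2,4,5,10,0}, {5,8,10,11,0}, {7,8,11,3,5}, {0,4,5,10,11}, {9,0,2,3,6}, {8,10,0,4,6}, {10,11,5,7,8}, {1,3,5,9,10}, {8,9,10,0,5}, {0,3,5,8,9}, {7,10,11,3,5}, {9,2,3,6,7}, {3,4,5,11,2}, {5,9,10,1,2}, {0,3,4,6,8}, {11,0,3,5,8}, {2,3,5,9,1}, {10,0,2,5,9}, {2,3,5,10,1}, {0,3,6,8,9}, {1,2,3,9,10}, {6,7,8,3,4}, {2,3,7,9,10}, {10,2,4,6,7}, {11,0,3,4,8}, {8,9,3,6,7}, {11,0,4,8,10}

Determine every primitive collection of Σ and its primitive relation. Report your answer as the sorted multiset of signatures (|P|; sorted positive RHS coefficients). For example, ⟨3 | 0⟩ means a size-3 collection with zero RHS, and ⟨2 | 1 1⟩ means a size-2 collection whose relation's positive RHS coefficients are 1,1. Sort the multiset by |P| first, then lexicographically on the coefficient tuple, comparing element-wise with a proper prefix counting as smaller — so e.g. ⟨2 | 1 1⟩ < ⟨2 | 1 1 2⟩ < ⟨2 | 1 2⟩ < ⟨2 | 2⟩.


21 collections generate NE(X_Σ); each relation:

  • {9,11}:  v_{9} + v_{11} = 0 ; sig = ⟨2 | 0⟩
  • {0,7}:  v_{0} + v_{7} = v_{8} ; sig = ⟨2 | 1⟩
  • {1,8}:  v_{1} + v_{8} = v_{9} ; sig = ⟨2 | 1⟩
  • {2,8}:  v_{2} + v_{8} = v_{6} ; sig = ⟨2 | 1⟩
  • {5,6}:  v_{5} + v_{6} = v_{0} ; sig = ⟨2 | 1⟩
  • {1,6}:  v_{1} + v_{6} = v_{2} + v_{9} ; sig = ⟨2 | 1 1⟩
  • {4,9}:  v_{4} + v_{9} = v_{0} + v_{2} ; sig = ⟨2 | 1 1⟩
  • {6,11}:  v_{6} + v_{11} = v_{4} + v_{7} ; sig = ⟨2 | 1 1⟩
  • {0,1}:  v_{0} + v_{1} = v_{2} + v_{5} + v_{9} ; sig = ⟨2 | 1 1 1⟩
  • {1,7}:  v_{1} + v_{7} = v_{3} + v_{9} + v_{10} ; sig = ⟨2 | 1 1 1⟩
  • {1,11}:  v_{1} + v_{11} = v_{2} + v_{3} + v_{5} + v_{10} ; sig = ⟨2 | 1 1 1 1⟩
  • {1,4}:  v_{1} + v_{4} = 2·v_{2} + v_{5} ; sig = ⟨2 | 1 2⟩
  • {0,3,10}:  v_{0} + v_{3} + v_{10} = 0 ; sig = ⟨3 | 0⟩
  • {2,5,7}:  v_{2} + v_{5} + v_{7} = 0 ; sig = ⟨3 | 0⟩
  • {0,2,11}:  v_{0} + v_{2} + v_{11} = v_{4} ; sig = ⟨3 | 1⟩
  • {3,8,10}:  v_{3} + v_{8} + v_{10} = v_{7} ; sig = ⟨3 | 1⟩
  • {3,4,10}:  v_{3} + v_{4} + v_{10} = v_{2} + v_{11} ; sig = ⟨3 | 1 1⟩
  • {3,6,10}:  v_{3} + v_{6} + v_{10} = v_{2} + v_{7} ; sig = ⟨3 | 1 1⟩
  • {4,5,7}:  v_{4} + v_{5} + v_{7} = v_{0} + v_{11} ; sig = ⟨3 | 1 1⟩
  • {4,5,8}:  v_{4} + v_{5} + v_{8} = 2·v_{0} + v_{11} ; sig = ⟨3 | 1 2⟩
  • {2,3,5,9,10}:  v_{2} + v_{3} + v_{5} + v_{9} + v_{10} = v_{1} ; sig = ⟨5 | 1⟩

so the primitive-relation signature multiset is
[⟨2 | 0⟩, ⟨2 | 1⟩, ⟨2 | 1⟩, ⟨2 | 1⟩, ⟨2 | 1⟩, ⟨2 | 1 1⟩, ⟨2 | 1 1⟩, ⟨2 | 1 1⟩, ⟨2 | 1 1 1⟩, ⟨2 | 1 1 1⟩, ⟨2 | 1 1 1 1⟩, ⟨2 | 1 2⟩, ⟨3 | 0⟩, ⟨3 | 0⟩, ⟨3 | 1⟩, ⟨3 | 1⟩, ⟨3 | 1 1⟩, ⟨3 | 1 1⟩, ⟨3 | 1 1⟩, ⟨3 | 1 2⟩, ⟨5 | 1⟩]
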